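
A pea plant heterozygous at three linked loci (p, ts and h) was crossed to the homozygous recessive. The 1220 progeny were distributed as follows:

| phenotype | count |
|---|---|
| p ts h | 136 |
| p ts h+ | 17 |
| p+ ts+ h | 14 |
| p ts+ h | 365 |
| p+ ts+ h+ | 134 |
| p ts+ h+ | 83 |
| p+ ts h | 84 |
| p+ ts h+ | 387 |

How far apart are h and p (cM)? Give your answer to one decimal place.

The two most frequent reciprocal classes, p ts+ h and p+ ts h+, are the parental types, so the F1 was p ts+ h / p+ ts h+.
The two rarest classes, p+ ts+ h and p ts h+, are the double crossovers. Comparing them with the parentals, only the p allele has switched, so p is the middle locus and the order is ts – p – h.
Crossovers in the p–h interval produce the single-crossover classes p ts+ h+ and p+ ts h (83 + 84 = 167) plus the double crossovers (31).
RF(p–h) = (167 + 31) / 1220 = 198/1220 = 0.1623 → 16.2 cM.

16.2 cM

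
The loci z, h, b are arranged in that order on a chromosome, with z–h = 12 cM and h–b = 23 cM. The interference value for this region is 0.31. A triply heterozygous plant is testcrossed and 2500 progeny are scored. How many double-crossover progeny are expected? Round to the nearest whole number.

Map distances give recombination frequencies of 0.120 and 0.230 for the two intervals.
With interference 0.31 (so coincidence = 0.69), expected double-crossover frequency = 0.120 × 0.230 × 0.69 = 0.01904.
Expected number = 0.01904 × 2500 = 47.61 ≈ 48.

48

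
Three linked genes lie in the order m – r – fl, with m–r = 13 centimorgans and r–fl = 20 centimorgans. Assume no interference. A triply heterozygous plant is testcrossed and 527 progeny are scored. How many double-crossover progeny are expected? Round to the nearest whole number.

14

Map distances give recombination frequencies of 0.130 and 0.200 for the two intervals.
With no interference, expected double-crossover frequency = 0.130 × 0.200 = 0.02600.
Expected number = 0.02600 × 527 = 13.70 ≈ 14.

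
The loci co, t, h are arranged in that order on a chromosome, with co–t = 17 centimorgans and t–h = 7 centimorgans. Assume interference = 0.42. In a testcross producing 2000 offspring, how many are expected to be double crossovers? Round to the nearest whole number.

14

Map distances give recombination frequencies of 0.170 and 0.070 for the two intervals.
With interference 0.42 (so coincidence = 0.58), expected double-crossover frequency = 0.170 × 0.070 × 0.58 = 0.00690.
Expected number = 0.00690 × 2000 = 13.80 ≈ 14.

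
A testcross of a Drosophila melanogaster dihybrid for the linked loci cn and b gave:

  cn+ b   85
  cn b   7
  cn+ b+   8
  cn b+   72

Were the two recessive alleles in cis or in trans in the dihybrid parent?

The two most frequent classes are cn+ b (85) and cn b+ (72); these are the parental (non-recombinant) types.
So the F1 carried cn+ b on one chromosome and cn b+ on the other — the recessive alleles are on opposite chromosomes (trans / repulsion).

trans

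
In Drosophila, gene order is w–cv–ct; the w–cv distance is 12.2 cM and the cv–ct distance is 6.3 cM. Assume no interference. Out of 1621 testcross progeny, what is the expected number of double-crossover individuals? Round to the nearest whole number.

Map distances give recombination frequencies of 0.122 and 0.063 for the two intervals.
With no interference, expected double-crossover frequency = 0.122 × 0.063 = 0.00769.
Expected number = 0.00769 × 1621 = 12.46 ≈ 12.

12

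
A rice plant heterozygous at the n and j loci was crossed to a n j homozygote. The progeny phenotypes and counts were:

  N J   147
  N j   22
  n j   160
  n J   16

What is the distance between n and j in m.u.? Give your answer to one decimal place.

11.0 m.u.

The two most frequent classes, N J (147) and n j (160), are the parental types, so the F1 was N J / n j.
The recombinant classes are N j and n J: 22 + 16 = 38.
Recombination frequency = 38/345 = 0.1101 ≈ 11.0%, i.e. 11.0 m.u.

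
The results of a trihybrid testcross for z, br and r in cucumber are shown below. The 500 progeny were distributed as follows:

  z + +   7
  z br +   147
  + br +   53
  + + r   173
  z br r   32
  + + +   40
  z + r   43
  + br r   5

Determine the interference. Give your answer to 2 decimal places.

The two most frequent reciprocal classes, + + r and z br +, are the parental types, so the F1 was + + r / z br +.
The two rarest classes, + br r and z + +, are the double crossovers. Comparing them with the parentals, only the br allele has switched, so br is the middle locus and the order is z – br – r.
z–br: (96 + 12)/500 = 0.2160; br–r: (72 + 12)/500 = 0.1680.
Expected DCO frequency = 0.2160 × 0.1680 ≈ 0.03629; observed = 12/500 ≈ 0.02400.
Coefficient of coincidence = 0.02400/0.03629 ≈ 0.66; interference = 1 − 0.66 = 0.34.

0.34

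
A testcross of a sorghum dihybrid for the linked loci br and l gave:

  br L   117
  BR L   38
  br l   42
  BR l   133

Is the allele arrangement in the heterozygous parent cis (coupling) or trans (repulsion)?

trans

The two most frequent classes are BR l (133) and br L (117); these are the parental (non-recombinant) types.
So the F1 carried BR l on one chromosome and br L on the other — the recessive alleles are on opposite chromosomes (trans / repulsion).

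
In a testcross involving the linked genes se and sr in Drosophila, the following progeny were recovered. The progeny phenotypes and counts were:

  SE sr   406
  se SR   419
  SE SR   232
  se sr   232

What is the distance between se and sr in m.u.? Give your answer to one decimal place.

The two most frequent classes, SE sr (406) and se SR (419), are the parental types, so the F1 was SE sr / se SR.
The recombinant classes are SE SR and se sr: 232 + 232 = 464.
Recombination frequency = 464/1289 = 0.3600 ≈ 36.0%, i.e. 36.0 m.u.

36.0 m.u.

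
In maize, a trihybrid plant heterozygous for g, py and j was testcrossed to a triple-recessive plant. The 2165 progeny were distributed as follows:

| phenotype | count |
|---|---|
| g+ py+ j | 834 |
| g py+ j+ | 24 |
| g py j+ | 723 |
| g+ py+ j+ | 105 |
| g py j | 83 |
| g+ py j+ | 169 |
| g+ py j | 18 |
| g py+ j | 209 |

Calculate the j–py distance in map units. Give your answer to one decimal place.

The two most frequent reciprocal classes, g py j+ and g+ py+ j, are the parental types, so the F1 was g py j+ / g+ py+ j.
The two rarest classes, g py+ j+ and g+ py j, are the double crossovers. Comparing them with the parentals, only the py allele has switched, so py is the middle locus and the order is g – py – j.
Crossovers in the py–j interval produce the single-crossover classes g py j and g+ py+ j+ (83 + 105 = 188) plus the double crossovers (42).
RF(py–j) = (188 + 42) / 2165 = 230/2165 = 0.1062 → 10.6 map units.

10.6 map units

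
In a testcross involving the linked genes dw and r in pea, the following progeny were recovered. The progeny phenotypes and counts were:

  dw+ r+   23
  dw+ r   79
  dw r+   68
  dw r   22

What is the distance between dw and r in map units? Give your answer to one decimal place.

The two most frequent classes, dw+ r (79) and dw r+ (68), are the parental types, so the F1 was dw+ r / dw r+.
The recombinant classes are dw+ r+ and dw r: 23 + 22 = 45.
Recombination frequency = 45/192 = 0.2344 ≈ 23.4%, i.e. 23.4 map units.

23.4 map units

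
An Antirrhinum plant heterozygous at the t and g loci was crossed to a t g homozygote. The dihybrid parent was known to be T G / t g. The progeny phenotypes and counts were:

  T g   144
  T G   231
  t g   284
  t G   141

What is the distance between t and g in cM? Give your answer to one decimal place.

35.6 cM

The recombinant classes are T g and t G: 144 + 141 = 285.
Recombination frequency = 285/800 = 0.3563 ≈ 35.6%, i.e. 35.6 cM.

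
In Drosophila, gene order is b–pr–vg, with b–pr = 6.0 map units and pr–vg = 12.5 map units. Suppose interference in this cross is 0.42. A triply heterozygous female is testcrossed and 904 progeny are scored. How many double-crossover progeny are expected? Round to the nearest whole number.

Map distances give recombination frequencies of 0.060 and 0.125 for the two intervals.
With interference 0.42 (so coincidence = 0.58), expected double-crossover frequency = 0.060 × 0.125 × 0.58 = 0.00435.
Expected number = 0.00435 × 904 = 3.93 ≈ 4.

4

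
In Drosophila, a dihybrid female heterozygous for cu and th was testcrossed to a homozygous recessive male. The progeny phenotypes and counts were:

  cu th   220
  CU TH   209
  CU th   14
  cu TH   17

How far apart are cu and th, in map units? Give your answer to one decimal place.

The two most frequent classes, CU TH (209) and cu th (220), are the parental types, so the F1 was CU TH / cu th.
The recombinant classes are CU th and cu TH: 14 + 17 = 31.
Recombination frequency = 31/460 = 0.0674 ≈ 6.7%, i.e. 6.7 map units.

6.7 map units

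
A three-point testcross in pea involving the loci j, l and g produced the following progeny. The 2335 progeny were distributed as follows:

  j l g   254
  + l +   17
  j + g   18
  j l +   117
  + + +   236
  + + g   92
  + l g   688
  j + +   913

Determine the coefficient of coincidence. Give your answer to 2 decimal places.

0.64

The two most frequent reciprocal classes, j + + and + l g, are the parental types, so the F1 was j + + / + l g.
The two rarest classes, j + g and + l +, are the double crossovers. Comparing them with the parentals, only the g allele has switched, so g is the middle locus and the order is j – g – l.
j–g: (490 + 35)/2335 = 0.2248; g–l: (209 + 35)/2335 = 0.1045.
Expected DCO frequency = 0.2248 × 0.1045 ≈ 0.02349; observed = 35/2335 ≈ 0.01499.
Coefficient of coincidence = 0.01499/0.02349 ≈ 0.64.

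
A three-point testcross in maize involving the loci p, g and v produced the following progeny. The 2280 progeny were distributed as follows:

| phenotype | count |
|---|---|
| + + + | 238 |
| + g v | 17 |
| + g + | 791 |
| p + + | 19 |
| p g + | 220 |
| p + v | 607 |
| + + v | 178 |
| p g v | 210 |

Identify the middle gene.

v

The two most frequent reciprocal classes, p + v and + g +, are the parental types, so the F1 was p + v / + g +.
The two rarest classes, p + + and + g v, are the double crossovers. Comparing them with the parentals, only the v allele has switched, so v is the middle locus and the order is g – v – p.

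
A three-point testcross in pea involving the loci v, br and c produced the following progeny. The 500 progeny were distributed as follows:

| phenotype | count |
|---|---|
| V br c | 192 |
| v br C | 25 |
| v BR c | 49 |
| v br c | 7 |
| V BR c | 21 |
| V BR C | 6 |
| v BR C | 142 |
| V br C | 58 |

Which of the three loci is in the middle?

The two most frequent reciprocal classes, V br c and v BR C, are the parental types, so the F1 was V br c / v BR C.
The two rarest classes, v br c and V BR C, are the double crossovers. Comparing them with the parentals, only the v allele has switched, so v is the middle locus and the order is br – v – c.

v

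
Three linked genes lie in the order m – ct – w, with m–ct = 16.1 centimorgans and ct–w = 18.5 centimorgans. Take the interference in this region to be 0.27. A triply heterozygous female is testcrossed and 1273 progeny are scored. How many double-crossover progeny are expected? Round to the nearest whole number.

Map distances give recombination frequencies of 0.161 and 0.185 for the two intervals.
With interference 0.27 (so coincidence = 0.73), expected double-crossover frequency = 0.161 × 0.185 × 0.73 = 0.02174.
Expected number = 0.02174 × 1273 = 27.68 ≈ 28.

28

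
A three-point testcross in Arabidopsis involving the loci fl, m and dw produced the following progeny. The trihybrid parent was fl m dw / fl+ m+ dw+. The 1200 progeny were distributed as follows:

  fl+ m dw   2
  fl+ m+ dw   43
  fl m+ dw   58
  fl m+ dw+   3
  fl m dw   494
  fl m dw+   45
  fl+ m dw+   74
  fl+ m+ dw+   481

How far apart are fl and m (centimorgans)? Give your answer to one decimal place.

11.4 centimorgans

The two rarest classes, fl+ m dw and fl m+ dw+, are the double crossovers. Comparing them with the parentals, only the fl allele has switched, so fl is the middle locus and the order is m – fl – dw.
Crossovers in the m–fl interval produce the single-crossover classes fl m+ dw and fl+ m dw+ (58 + 74 = 132) plus the double crossovers (5).
RF(m–fl) = (132 + 5) / 1200 = 137/1200 = 0.1142 → 11.4 centimorgans.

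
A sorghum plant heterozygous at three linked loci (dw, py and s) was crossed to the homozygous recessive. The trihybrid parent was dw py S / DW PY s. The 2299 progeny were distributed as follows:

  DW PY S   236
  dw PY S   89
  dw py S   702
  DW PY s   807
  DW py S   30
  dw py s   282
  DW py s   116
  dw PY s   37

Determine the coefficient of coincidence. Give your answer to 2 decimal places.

The two rarest classes, DW py S and dw PY s, are the double crossovers. Comparing them with the parentals, only the dw allele has switched, so dw is the middle locus and the order is s – dw – py.
s–dw: (518 + 67)/2299 = 0.2545; dw–py: (205 + 67)/2299 = 0.1183.
Expected DCO frequency = 0.2545 × 0.1183 ≈ 0.03011; observed = 67/2299 ≈ 0.02914.
Coefficient of coincidence = 0.02914/0.03011 ≈ 0.97.

0.97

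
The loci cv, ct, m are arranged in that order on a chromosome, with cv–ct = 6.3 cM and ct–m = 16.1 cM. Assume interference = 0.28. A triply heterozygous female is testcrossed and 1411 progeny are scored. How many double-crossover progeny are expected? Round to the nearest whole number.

Map distances give recombination frequencies of 0.063 and 0.161 for the two intervals.
With interference 0.28 (so coincidence = 0.72), expected double-crossover frequency = 0.063 × 0.161 × 0.72 = 0.00730.
Expected number = 0.00730 × 1411 = 10.30 ≈ 10.

10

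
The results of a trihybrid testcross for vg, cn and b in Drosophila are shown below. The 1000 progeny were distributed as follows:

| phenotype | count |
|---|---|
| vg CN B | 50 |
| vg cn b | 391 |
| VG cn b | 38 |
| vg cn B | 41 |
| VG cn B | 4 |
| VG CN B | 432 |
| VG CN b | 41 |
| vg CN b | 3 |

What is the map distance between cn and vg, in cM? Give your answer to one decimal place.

The two most frequent reciprocal classes, VG CN B and vg cn b, are the parental types, so the F1 was VG CN B / vg cn b.
The two rarest classes, VG cn B and vg CN b, are the double crossovers. Comparing them with the parentals, only the cn allele has switched, so cn is the middle locus and the order is vg – cn – b.
Crossovers in the vg–cn interval produce the single-crossover classes vg CN B and VG cn b (50 + 38 = 88) plus the double crossovers (7).
RF(vg–cn) = (88 + 7) / 1000 = 95/1000 = 0.0950 → 9.5 cM.

9.5 cM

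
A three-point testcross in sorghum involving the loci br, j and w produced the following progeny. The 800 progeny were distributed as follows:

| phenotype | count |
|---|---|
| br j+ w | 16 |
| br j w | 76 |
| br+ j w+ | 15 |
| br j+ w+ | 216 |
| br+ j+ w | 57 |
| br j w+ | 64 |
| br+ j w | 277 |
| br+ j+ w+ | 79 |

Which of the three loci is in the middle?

w

The two most frequent reciprocal classes, br+ j w and br j+ w+, are the parental types, so the F1 was br+ j w / br j+ w+.
The two rarest classes, br+ j w+ and br j+ w, are the double crossovers. Comparing them with the parentals, only the w allele has switched, so w is the middle locus and the order is j – w – br.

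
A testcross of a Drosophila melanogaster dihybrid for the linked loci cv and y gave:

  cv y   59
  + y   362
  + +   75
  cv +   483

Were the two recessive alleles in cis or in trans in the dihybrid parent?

trans

The two most frequent classes are + y (362) and cv + (483); these are the parental (non-recombinant) types.
So the F1 carried + y on one chromosome and cv + on the other — the recessive alleles are on opposite chromosomes (trans / repulsion).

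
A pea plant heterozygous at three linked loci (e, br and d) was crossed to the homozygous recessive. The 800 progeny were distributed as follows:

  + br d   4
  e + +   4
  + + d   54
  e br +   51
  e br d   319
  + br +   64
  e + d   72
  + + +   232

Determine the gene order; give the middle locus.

The two most frequent reciprocal classes, e br d and + + +, are the parental types, so the F1 was e br d / + + +.
The two rarest classes, + br d and e + +, are the double crossovers. Comparing them with the parentals, only the e allele has switched, so e is the middle locus and the order is d – e – br.

e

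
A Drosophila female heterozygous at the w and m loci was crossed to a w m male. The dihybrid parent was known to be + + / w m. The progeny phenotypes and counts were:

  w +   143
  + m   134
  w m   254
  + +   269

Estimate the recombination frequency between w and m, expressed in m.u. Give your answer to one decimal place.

34.6 m.u.

The recombinant classes are + m and w +: 134 + 143 = 277.
Recombination frequency = 277/800 = 0.3463 ≈ 34.6%, i.e. 34.6 m.u.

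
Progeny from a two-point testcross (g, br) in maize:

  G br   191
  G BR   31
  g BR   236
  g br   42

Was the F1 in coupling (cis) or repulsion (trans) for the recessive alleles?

trans

The two most frequent classes are G br (191) and g BR (236); these are the parental (non-recombinant) types.
So the F1 carried G br on one chromosome and g BR on the other — the recessive alleles are on opposite chromosomes (trans / repulsion).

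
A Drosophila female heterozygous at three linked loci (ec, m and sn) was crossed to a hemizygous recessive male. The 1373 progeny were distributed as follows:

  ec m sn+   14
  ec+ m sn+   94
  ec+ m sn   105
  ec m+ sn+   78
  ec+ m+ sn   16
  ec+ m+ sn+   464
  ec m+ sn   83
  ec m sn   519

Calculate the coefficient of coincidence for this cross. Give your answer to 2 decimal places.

0.93

The two most frequent reciprocal classes, ec+ m+ sn+ and ec m sn, are the parental types, so the F1 was ec+ m+ sn+ / ec m sn.
The two rarest classes, ec+ m+ sn and ec m sn+, are the double crossovers. Comparing them with the parentals, only the sn allele has switched, so sn is the middle locus and the order is m – sn – ec.
m–sn: (177 + 30)/1373 = 0.1508; sn–ec: (183 + 30)/1373 = 0.1551.
Expected DCO frequency = 0.1508 × 0.1551 ≈ 0.02339; observed = 30/1373 ≈ 0.02185.
Coefficient of coincidence = 0.02185/0.02339 ≈ 0.93.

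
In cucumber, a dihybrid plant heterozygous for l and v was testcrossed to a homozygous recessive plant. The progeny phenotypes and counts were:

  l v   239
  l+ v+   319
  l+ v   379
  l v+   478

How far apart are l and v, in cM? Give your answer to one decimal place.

39.4 cM

The two most frequent classes, l+ v (379) and l v+ (478), are the parental types, so the F1 was l+ v / l v+.
The recombinant classes are l+ v+ and l v: 319 + 239 = 558.
Recombination frequency = 558/1415 = 0.3943 ≈ 39.4%, i.e. 39.4 cM.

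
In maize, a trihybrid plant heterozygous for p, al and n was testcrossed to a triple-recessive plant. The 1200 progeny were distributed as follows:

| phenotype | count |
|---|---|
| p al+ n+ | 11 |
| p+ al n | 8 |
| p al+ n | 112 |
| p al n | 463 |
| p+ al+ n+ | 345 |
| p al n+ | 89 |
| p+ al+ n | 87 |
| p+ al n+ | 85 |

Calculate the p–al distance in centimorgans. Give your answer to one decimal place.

The two most frequent reciprocal classes, p al n and p+ al+ n+, are the parental types, so the F1 was p al n / p+ al+ n+.
The two rarest classes, p+ al n and p al+ n+, are the double crossovers. Comparing them with the parentals, only the p allele has switched, so p is the middle locus and the order is n – p – al.
Crossovers in the p–al interval produce the single-crossover classes p al+ n and p+ al n+ (112 + 85 = 197) plus the double crossovers (19).
RF(p–al) = (197 + 19) / 1200 = 216/1200 = 0.1800 → 18.0 centimorgans.

18.0 centimorgans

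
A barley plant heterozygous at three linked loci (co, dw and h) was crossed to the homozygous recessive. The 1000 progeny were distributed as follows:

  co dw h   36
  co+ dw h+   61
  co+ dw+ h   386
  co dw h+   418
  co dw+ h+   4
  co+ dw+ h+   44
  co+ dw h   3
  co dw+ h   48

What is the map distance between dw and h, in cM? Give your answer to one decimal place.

The two most frequent reciprocal classes, co dw h+ and co+ dw+ h, are the parental types, so the F1 was co dw h+ / co+ dw+ h.
The two rarest classes, co dw+ h+ and co+ dw h, are the double crossovers. Comparing them with the parentals, only the dw allele has switched, so dw is the middle locus and the order is h – dw – co.
Crossovers in the h–dw interval produce the single-crossover classes co dw h and co+ dw+ h+ (36 + 44 = 80) plus the double crossovers (7).
RF(h–dw) = (80 + 7) / 1000 = 87/1000 = 0.0870 → 8.7 cM.

8.7 cM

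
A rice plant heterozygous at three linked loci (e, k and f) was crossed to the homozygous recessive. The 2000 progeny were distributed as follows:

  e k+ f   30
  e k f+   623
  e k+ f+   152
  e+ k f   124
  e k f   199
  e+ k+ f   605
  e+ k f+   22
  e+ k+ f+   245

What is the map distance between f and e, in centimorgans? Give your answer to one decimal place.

24.8 centimorgans

The two most frequent reciprocal classes, e+ k+ f and e k f+, are the parental types, so the F1 was e+ k+ f / e k f+.
The two rarest classes, e k+ f and e+ k f+, are the double crossovers. Comparing them with the parentals, only the e allele has switched, so e is the middle locus and the order is k – e – f.
Crossovers in the e–f interval produce the single-crossover classes e+ k+ f+ and e k f (245 + 199 = 444) plus the double crossovers (52).
RF(e–f) = (444 + 52) / 2000 = 496/2000 = 0.2480 → 24.8 centimorgans.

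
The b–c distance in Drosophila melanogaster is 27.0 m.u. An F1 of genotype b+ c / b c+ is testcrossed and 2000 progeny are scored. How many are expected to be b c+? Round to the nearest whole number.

730

A map distance of 27.0 m.u. corresponds to a recombination frequency of 0.270.
The F1 is b+ c / b c+, so b c+ is a parental gamete class with expected frequency (1 − r)/2 = 0.730/2 = 0.3650.
Expected number = 0.3650 × 2000 = 730.00 ≈ 730.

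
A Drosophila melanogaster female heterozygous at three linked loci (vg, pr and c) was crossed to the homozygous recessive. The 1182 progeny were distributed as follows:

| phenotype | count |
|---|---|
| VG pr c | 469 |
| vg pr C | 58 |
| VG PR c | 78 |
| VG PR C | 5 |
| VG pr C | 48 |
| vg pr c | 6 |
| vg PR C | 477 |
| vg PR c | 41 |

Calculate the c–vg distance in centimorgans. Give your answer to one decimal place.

8.5 centimorgans

The two most frequent reciprocal classes, vg PR C and VG pr c, are the parental types, so the F1 was vg PR C / VG pr c.
The two rarest classes, VG PR C and vg pr c, are the double crossovers. Comparing them with the parentals, only the vg allele has switched, so vg is the middle locus and the order is c – vg – pr.
Crossovers in the c–vg interval produce the single-crossover classes vg PR c and VG pr C (41 + 48 = 89) plus the double crossovers (11).
RF(c–vg) = (89 + 11) / 1182 = 100/1182 = 0.0846 → 8.5 centimorgans.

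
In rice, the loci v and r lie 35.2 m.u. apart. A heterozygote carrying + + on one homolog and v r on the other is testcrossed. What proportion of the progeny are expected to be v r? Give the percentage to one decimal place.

32.4%

A map distance of 35.2 m.u. corresponds to a recombination frequency of 0.352.
The F1 is + + / v r, so v r is a parental gamete class with expected frequency (1 − r)/2 = 0.648/2 = 0.3240.
That is 0.3240 = 32.4% of the progeny.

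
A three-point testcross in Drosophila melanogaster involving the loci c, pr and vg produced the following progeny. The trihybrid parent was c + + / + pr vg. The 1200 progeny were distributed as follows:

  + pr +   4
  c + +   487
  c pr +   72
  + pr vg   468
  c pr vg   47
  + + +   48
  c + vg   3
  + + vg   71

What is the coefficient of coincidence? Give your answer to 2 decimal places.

0.55

The two rarest classes, c + vg and + pr +, are the double crossovers. Comparing them with the parentals, only the vg allele has switched, so vg is the middle locus and the order is c – vg – pr.
c–vg: (95 + 7)/1200 = 0.0850; vg–pr: (143 + 7)/1200 = 0.1250.
Expected DCO frequency = 0.0850 × 0.1250 ≈ 0.01063; observed = 7/1200 ≈ 0.00583.
Coefficient of coincidence = 0.00583/0.01063 ≈ 0.55.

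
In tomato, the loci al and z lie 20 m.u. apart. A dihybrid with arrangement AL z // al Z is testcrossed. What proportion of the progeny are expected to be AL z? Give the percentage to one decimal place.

40.0%

A map distance of 20 m.u. corresponds to a recombination frequency of 0.200.
The F1 is AL z / al Z, so AL z is a parental gamete class with expected frequency (1 − r)/2 = 0.800/2 = 0.4000.
That is 0.4000 = 40.0% of the progeny.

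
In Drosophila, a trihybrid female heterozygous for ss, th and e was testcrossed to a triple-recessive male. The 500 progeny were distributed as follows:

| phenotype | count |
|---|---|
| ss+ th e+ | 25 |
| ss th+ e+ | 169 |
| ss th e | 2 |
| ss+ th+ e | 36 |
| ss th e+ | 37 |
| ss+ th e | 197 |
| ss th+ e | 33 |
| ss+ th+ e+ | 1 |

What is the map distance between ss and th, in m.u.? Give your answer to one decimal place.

The two most frequent reciprocal classes, ss+ th e and ss th+ e+, are the parental types, so the F1 was ss+ th e / ss th+ e+.
The two rarest classes, ss th e and ss+ th+ e+, are the double crossovers. Comparing them with the parentals, only the ss allele has switched, so ss is the middle locus and the order is th – ss – e.
Crossovers in the th–ss interval produce the single-crossover classes ss+ th+ e and ss th e+ (36 + 37 = 73) plus the double crossovers (3).
RF(th–ss) = (73 + 3) / 500 = 76/500 = 0.1520 → 15.2 m.u.

15.2 m.u.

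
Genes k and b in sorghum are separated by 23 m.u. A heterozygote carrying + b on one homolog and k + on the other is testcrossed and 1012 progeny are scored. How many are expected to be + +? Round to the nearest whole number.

116

A map distance of 23 m.u. corresponds to a recombination frequency of 0.230.
The F1 is + b / k +, so + + is a recombinant gamete class with expected frequency r/2 = 0.230/2 = 0.1150.
Expected number = 0.1150 × 1012 = 116.38 ≈ 116.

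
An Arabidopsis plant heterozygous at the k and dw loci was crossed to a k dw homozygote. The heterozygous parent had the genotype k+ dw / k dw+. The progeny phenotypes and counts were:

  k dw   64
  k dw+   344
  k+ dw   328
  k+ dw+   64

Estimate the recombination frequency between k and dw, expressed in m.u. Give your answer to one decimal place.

16.0 m.u.

The recombinant classes are k+ dw+ and k dw: 64 + 64 = 128.
Recombination frequency = 128/800 = 0.1600 ≈ 16.0%, i.e. 16.0 m.u.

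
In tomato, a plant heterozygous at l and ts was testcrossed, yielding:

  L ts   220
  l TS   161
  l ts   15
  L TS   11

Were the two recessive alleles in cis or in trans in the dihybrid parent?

trans

The two most frequent classes are L ts (220) and l TS (161); these are the parental (non-recombinant) types.
So the F1 carried L ts on one chromosome and l TS on the other — the recessive alleles are on opposite chromosomes (trans / repulsion).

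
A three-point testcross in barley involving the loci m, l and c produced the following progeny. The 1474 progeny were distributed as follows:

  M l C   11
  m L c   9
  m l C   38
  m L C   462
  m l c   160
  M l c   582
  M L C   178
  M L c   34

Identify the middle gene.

The two most frequent reciprocal classes, m L C and M l c, are the parental types, so the F1 was m L C / M l c.
The two rarest classes, m L c and M l C, are the double crossovers. Comparing them with the parentals, only the c allele has switched, so c is the middle locus and the order is l – c – m.

c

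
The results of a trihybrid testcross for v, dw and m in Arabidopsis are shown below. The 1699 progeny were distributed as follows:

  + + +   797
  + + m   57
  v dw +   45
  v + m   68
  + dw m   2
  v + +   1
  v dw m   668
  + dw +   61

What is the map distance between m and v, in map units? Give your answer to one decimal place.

6.2 map units

The two most frequent reciprocal classes, v dw m and + + +, are the parental types, so the F1 was v dw m / + + +.
The two rarest classes, + dw m and v + +, are the double crossovers. Comparing them with the parentals, only the v allele has switched, so v is the middle locus and the order is m – v – dw.
Crossovers in the m–v interval produce the single-crossover classes v dw + and + + m (45 + 57 = 102) plus the double crossovers (3).
RF(m–v) = (102 + 3) / 1699 = 105/1699 = 0.0618 → 6.2 map units.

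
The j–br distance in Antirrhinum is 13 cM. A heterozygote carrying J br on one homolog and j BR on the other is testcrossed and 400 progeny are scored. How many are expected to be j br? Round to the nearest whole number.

26

A map distance of 13 cM corresponds to a recombination frequency of 0.130.
The F1 is J br / j BR, so j br is a recombinant gamete class with expected frequency r/2 = 0.130/2 = 0.0650.
Expected number = 0.0650 × 400 = 26.00 ≈ 26.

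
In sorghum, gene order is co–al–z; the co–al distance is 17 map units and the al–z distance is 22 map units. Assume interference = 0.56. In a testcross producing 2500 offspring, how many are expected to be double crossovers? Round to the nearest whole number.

Map distances give recombination frequencies of 0.170 and 0.220 for the two intervals.
With interference 0.56 (so coincidence = 0.44), expected double-crossover frequency = 0.170 × 0.220 × 0.44 = 0.01646.
Expected number = 0.01646 × 2500 = 41.14 ≈ 41.

41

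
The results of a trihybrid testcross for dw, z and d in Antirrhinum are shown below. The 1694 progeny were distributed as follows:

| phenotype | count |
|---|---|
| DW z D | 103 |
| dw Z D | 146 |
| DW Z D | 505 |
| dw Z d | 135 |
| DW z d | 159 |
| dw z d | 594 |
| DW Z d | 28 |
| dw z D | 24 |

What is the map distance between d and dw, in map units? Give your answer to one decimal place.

The two most frequent reciprocal classes, DW Z D and dw z d, are the parental types, so the F1 was DW Z D / dw z d.
The two rarest classes, DW Z d and dw z D, are the double crossovers. Comparing them with the parentals, only the d allele has switched, so d is the middle locus and the order is dw – d – z.
Crossovers in the dw–d interval produce the single-crossover classes dw Z D and DW z d (146 + 159 = 305) plus the double crossovers (52).
RF(dw–d) = (305 + 52) / 1694 = 357/1694 = 0.2107 → 21.1 map units.

21.1 map units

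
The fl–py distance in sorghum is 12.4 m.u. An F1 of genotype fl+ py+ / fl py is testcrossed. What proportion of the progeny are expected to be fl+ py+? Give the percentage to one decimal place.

43.8%

A map distance of 12.4 m.u. corresponds to a recombination frequency of 0.124.
The F1 is fl+ py+ / fl py, so fl+ py+ is a parental gamete class with expected frequency (1 − r)/2 = 0.876/2 = 0.4380.
That is 0.4380 = 43.8% of the progeny.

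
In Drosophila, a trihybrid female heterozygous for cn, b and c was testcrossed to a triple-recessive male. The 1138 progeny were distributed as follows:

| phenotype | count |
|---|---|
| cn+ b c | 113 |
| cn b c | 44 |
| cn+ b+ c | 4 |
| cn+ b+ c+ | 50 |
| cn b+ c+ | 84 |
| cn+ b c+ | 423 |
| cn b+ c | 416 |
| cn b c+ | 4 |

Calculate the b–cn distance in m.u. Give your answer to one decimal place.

9.0 m.u.

The two most frequent reciprocal classes, cn b+ c and cn+ b c+, are the parental types, so the F1 was cn b+ c / cn+ b c+.
The two rarest classes, cn+ b+ c and cn b c+, are the double crossovers. Comparing them with the parentals, only the cn allele has switched, so cn is the middle locus and the order is c – cn – b.
Crossovers in the cn–b interval produce the single-crossover classes cn b c and cn+ b+ c+ (44 + 50 = 94) plus the double crossovers (8).
RF(cn–b) = (94 + 8) / 1138 = 102/1138 = 0.0896 → 9.0 m.u.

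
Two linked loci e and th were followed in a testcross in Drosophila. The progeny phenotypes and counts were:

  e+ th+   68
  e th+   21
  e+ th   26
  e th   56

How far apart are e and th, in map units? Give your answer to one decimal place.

The two most frequent classes, e+ th+ (68) and e th (56), are the parental types, so the F1 was e+ th+ / e th.
The recombinant classes are e+ th and e th+: 26 + 21 = 47.
Recombination frequency = 47/171 = 0.2749 ≈ 27.5%, i.e. 27.5 map units.

27.5 map units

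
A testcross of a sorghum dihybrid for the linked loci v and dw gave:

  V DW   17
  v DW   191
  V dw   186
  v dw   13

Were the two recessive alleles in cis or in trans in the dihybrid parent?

The two most frequent classes are V dw (186) and v DW (191); these are the parental (non-recombinant) types.
So the F1 carried V dw on one chromosome and v DW on the other — the recessive alleles are on opposite chromosomes (trans / repulsion).

trans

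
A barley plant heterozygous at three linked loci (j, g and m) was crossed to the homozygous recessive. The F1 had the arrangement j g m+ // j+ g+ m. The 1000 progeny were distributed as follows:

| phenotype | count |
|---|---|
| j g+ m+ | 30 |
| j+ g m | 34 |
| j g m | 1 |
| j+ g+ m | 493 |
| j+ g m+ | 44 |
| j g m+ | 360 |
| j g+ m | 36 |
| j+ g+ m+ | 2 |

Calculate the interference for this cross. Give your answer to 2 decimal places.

The two rarest classes, j g m and j+ g+ m+, are the double crossovers. Comparing them with the parentals, only the m allele has switched, so m is the middle locus and the order is j – m – g.
j–m: (80 + 3)/1000 = 0.0830; m–g: (64 + 3)/1000 = 0.0670.
Expected DCO frequency = 0.0830 × 0.0670 ≈ 0.00556; observed = 3/1000 ≈ 0.00300.
Coefficient of coincidence = 0.00300/0.00556 ≈ 0.54; interference = 1 − 0.54 = 0.46.

0.46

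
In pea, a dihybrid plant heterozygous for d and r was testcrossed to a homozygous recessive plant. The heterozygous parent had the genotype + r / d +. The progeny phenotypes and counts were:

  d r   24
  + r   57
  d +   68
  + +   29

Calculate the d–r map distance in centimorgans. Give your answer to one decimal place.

The recombinant classes are + + and d r: 29 + 24 = 53.
Recombination frequency = 53/178 = 0.2978 ≈ 29.8%, i.e. 29.8 centimorgans.

29.8 centimorgans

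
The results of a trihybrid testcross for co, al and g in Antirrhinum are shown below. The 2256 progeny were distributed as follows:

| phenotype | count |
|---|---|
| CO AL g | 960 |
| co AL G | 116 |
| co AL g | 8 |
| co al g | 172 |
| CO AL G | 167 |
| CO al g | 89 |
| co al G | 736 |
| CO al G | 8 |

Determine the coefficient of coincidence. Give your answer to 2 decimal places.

0.46

The two most frequent reciprocal classes, co al G and CO AL g, are the parental types, so the F1 was co al G / CO AL g.
The two rarest classes, CO al G and co AL g, are the double crossovers. Comparing them with the parentals, only the co allele has switched, so co is the middle locus and the order is g – co – al.
g–co: (339 + 16)/2256 = 0.1574; co–al: (205 + 16)/2256 = 0.0980.
Expected DCO frequency = 0.1574 × 0.0980 ≈ 0.01543; observed = 16/2256 ≈ 0.00709.
Coefficient of coincidence = 0.00709/0.01543 ≈ 0.46.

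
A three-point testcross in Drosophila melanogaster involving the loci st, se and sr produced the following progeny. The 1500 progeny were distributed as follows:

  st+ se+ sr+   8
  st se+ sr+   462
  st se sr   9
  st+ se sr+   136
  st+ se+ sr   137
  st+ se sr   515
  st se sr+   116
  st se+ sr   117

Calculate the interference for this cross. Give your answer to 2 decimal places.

0.65

The two most frequent reciprocal classes, st se+ sr+ and st+ se sr, are the parental types, so the F1 was st se+ sr+ / st+ se sr.
The two rarest classes, st+ se+ sr+ and st se sr, are the double crossovers. Comparing them with the parentals, only the st allele has switched, so st is the middle locus and the order is se – st – sr.
se–st: (253 + 17)/1500 = 0.1800; st–sr: (253 + 17)/1500 = 0.1800.
Expected DCO frequency = 0.1800 × 0.1800 ≈ 0.03240; observed = 17/1500 ≈ 0.01133.
Coefficient of coincidence = 0.01133/0.03240 ≈ 0.35; interference = 1 − 0.35 = 0.65.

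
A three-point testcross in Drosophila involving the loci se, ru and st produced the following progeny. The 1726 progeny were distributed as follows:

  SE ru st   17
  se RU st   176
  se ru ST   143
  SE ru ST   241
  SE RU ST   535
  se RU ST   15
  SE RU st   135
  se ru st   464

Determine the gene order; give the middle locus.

se

The two most frequent reciprocal classes, se ru st and SE RU ST, are the parental types, so the F1 was se ru st / SE RU ST.
The two rarest classes, SE ru st and se RU ST, are the double crossovers. Comparing them with the parentals, only the se allele has switched, so se is the middle locus and the order is st – se – ru.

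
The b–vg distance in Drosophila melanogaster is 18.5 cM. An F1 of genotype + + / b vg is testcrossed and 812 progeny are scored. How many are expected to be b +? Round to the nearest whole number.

A map distance of 18.5 cM corresponds to a recombination frequency of 0.185.
The F1 is + + / b vg, so b + is a recombinant gamete class with expected frequency r/2 = 0.185/2 = 0.0925.
Expected number = 0.0925 × 812 = 75.11 ≈ 75.

75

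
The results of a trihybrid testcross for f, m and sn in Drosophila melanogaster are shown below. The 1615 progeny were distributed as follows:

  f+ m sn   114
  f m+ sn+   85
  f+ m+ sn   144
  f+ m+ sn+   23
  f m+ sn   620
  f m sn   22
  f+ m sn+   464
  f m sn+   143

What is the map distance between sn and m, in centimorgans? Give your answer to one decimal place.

15.1 centimorgans

The two most frequent reciprocal classes, f m+ sn and f+ m sn+, are the parental types, so the F1 was f m+ sn / f+ m sn+.
The two rarest classes, f m sn and f+ m+ sn+, are the double crossovers. Comparing them with the parentals, only the m allele has switched, so m is the middle locus and the order is f – m – sn.
Crossovers in the m–sn interval produce the single-crossover classes f m+ sn+ and f+ m sn (85 + 114 = 199) plus the double crossovers (45).
RF(m–sn) = (199 + 45) / 1615 = 244/1615 = 0.1511 → 15.1 centimorgans.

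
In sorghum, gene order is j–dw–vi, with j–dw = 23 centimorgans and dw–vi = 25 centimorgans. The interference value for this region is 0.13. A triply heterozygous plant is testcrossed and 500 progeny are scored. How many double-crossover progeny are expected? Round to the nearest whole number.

25

Map distances give recombination frequencies of 0.230 and 0.250 for the two intervals.
With interference 0.13 (so coincidence = 0.87), expected double-crossover frequency = 0.230 × 0.250 × 0.87 = 0.05003.
Expected number = 0.05003 × 500 = 25.01 ≈ 25.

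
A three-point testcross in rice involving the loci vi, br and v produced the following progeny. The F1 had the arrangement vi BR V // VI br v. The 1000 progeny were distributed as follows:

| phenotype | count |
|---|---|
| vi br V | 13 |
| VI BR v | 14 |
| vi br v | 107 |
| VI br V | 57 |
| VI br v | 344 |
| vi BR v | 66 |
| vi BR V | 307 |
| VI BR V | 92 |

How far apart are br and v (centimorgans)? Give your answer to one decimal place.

15.0 centimorgans

The two rarest classes, vi br V and VI BR v, are the double crossovers. Comparing them with the parentals, only the br allele has switched, so br is the middle locus and the order is vi – br – v.
Crossovers in the br–v interval produce the single-crossover classes vi BR v and VI br V (66 + 57 = 123) plus the double crossovers (27).
RF(br–v) = (123 + 27) / 1000 = 150/1000 = 0.1500 → 15.0 centimorgans.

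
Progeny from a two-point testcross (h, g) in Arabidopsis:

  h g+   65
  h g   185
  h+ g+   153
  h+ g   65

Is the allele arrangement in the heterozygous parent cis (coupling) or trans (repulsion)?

The two most frequent classes are h+ g+ (153) and h g (185); these are the parental (non-recombinant) types.
So the F1 carried h+ g+ on one chromosome and h g on the other — the recessive alleles are on the same chromosome (cis / coupling).

cis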